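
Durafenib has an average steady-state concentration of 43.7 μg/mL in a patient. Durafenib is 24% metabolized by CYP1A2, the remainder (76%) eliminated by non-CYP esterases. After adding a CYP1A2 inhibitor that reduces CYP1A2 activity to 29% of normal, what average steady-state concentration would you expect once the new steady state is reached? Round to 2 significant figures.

The CYP1A2 pathway (24% of clearance) is reduced to 0.29× activity: 0.24 × 0.29 = 0.0696.
The remaining 76% of clearance is unaffected.
Relative clearance = 0.0696 + 0.76 = 0.8296.
With dosing unchanged, average steady-state concentration scales as 1/CL: 43.7 / 0.8296 = 53 μg/mL.

53 μg/mL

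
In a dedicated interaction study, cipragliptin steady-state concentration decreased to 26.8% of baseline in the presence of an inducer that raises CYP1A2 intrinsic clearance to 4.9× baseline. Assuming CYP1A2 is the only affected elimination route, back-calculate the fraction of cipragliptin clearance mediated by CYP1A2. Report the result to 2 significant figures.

0.70

Let x = fm,CYP1A2. Because steady-state concentration ∝ 1/CL, relative clearance rose to 1/0.268 = 3.731.
Only the CYP1A2 route changed, so 3.731 = x·4.9 + (1 − x), giving x = 0.70.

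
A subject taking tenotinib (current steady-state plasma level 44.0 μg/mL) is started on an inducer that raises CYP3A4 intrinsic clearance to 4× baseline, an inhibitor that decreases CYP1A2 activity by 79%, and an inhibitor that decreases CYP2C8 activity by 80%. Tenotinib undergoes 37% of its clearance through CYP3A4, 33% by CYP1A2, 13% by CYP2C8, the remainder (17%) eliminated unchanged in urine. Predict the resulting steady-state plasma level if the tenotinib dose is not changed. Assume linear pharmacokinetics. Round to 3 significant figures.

25.2 μg/mL

CYP3A4: 0.37 × 4 = 1.48
CYP1A2: 0.33 × 0.21 = 0.0693
CYP2C8: 0.13 × 0.2 = 0.026
Other: 0.17 (unchanged)
New clearance relative to baseline: 1.48 + 0.0693 + 0.026 + 0.17 = 1.7453.
New steady-state plasma level = 44.0 / 1.7453 = 25.2 μg/mL (concentration scales inversely with clearance).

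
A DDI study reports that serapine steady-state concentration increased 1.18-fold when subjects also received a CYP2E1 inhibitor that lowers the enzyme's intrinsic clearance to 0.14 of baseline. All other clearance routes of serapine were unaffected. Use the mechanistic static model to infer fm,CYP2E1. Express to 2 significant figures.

0.18

CL'/CL = 1 / 1.18 = 0.8475
0.14·fm + (1 − fm) = 0.8475
fm = (0.8475 − 1) / (0.14 − 1) = 0.18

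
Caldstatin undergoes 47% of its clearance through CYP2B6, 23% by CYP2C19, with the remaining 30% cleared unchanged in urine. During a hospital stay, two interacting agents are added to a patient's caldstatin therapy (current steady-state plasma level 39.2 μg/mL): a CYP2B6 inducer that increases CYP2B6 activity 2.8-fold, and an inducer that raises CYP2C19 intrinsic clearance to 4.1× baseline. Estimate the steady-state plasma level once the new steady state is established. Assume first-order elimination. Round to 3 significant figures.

15.3 μg/mL

The CYP2B6 pathway (47% of clearance) is boosted to 2.8× activity: 0.47 × 2.8 = 1.316.
The CYP2C19 pathway (23% of clearance) is boosted to 4.1× activity: 0.23 × 4.1 = 0.943.
Non-CYP routes (30%) are unchanged.
New clearance relative to baseline: 1.316 + 0.943 + 0.3 = 2.559.
Steady-state plasma level ∝ 1/CL: new value = 39.2 / 2.559 = 15.3 μg/mL.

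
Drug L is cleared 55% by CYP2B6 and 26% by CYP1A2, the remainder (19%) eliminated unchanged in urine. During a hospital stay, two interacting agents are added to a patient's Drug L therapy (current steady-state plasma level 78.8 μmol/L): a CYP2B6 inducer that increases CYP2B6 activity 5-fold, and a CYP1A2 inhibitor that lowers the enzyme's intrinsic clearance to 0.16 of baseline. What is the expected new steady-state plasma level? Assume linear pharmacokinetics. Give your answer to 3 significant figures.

26.4 μmol/L

The CYP2B6 pathway (55% of clearance) is boosted to 5× activity: 0.55 × 5 = 2.75.
The CYP1A2 pathway (26% of clearance) is reduced to 0.16× activity: 0.26 × 0.16 = 0.0416.
The remaining 19% of clearance is unaffected.
New clearance relative to baseline: 2.75 + 0.0416 + 0.19 = 2.9816.
Steady-state plasma level ∝ 1/CL: new value = 78.8 / 2.9816 = 26.4 μmol/L.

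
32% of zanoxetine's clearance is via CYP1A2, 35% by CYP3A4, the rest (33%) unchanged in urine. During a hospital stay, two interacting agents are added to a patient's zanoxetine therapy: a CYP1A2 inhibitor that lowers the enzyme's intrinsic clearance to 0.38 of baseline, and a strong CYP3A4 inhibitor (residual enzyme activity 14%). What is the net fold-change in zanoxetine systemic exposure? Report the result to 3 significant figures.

The CYP1A2 pathway (32% of clearance) is reduced to 0.38× activity: 0.32 × 0.38 = 0.1216.
The CYP3A4 pathway (35% of clearance) drops to 0.14× activity: 0.35 × 0.14 = 0.049.
The remaining 33% of clearance is unaffected.
New clearance relative to baseline: 0.1216 + 0.049 + 0.33 = 0.5006.
Net systemic exposure ratio = 1 / 0.5006 = 2.00.

2.00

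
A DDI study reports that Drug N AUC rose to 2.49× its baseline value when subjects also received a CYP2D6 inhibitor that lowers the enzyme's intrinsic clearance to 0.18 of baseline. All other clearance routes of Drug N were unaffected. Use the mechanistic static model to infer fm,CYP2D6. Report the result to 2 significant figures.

Let x = fm,CYP2D6. Because AUC ∝ 1/CL, relative clearance fell to 1/2.49 = 0.4016.
Only the CYP2D6 route changed, so 0.4016 = x·0.18 + (1 − x), giving x = 0.73.

0.73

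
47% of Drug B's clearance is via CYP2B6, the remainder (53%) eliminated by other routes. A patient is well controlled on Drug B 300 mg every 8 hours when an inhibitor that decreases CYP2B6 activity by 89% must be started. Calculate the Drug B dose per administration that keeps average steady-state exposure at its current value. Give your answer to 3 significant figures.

175 mg

CYP2B6: 0.47 × 0.11 = 0.0517
Other: 0.53 (unchanged)
CL_new/CL_old = 0.0517 + 0.53 = 0.5817.
Exposure is unchanged when dose changes in proportion to clearance. New dose = 300 mg × 0.5817 = 175 mg.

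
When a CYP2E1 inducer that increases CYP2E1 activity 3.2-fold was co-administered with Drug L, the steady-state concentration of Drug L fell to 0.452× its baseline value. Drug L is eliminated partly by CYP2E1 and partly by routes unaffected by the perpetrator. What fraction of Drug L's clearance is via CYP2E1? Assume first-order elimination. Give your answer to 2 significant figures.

CL'/CL = 1 / 0.452 = 2.212
3.2·fm + (1 − fm) = 2.212
fm = (2.212 − 1) / (3.2 − 1) = 0.55

0.55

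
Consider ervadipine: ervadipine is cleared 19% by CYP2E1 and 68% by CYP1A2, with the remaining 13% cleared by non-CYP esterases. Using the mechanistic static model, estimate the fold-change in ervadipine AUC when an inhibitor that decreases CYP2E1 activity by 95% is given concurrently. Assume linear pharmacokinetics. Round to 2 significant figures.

1.2

CYP2E1: 0.19 × 0.05 = 0.0095
CYP1A2: 0.68 (unchanged)
Other: 0.13 (unchanged)
CL_new/CL_old = 0.0095 + 0.68 + 0.13 = 0.8195.
Since AUC ∝ 1/CL, the ratio is 1 / 0.8195 = 1.2.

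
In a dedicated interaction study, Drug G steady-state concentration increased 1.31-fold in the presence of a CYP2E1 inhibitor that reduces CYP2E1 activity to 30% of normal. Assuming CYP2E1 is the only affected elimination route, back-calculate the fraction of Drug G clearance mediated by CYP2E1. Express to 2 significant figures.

0.34

Write x for the fraction cleared via CYP2E1. The observed steady-state concentration change means clearance fell to 1/1.31 = 0.7634 of baseline.
Setting x·0.3 + (1 − x) = 0.7634 and solving: x = (0.7634 − 1)/(0.3 − 1) = 0.34.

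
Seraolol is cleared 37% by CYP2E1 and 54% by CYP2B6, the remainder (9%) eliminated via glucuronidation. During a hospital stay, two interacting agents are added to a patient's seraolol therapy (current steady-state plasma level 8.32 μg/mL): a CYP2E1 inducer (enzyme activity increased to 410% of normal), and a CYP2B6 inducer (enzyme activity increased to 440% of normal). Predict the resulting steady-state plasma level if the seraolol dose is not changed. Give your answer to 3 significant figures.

CYP2E1: 0.37 × 4.1 = 1.517
CYP2B6: 0.54 × 4.4 = 2.376
Other: 0.09 (unchanged)
New clearance relative to baseline: 1.517 + 2.376 + 0.09 = 3.983.
Steady-state plasma level ∝ 1/CL: new value = 8.32 / 3.983 = 2.09 μg/mL.

2.09 μg/mL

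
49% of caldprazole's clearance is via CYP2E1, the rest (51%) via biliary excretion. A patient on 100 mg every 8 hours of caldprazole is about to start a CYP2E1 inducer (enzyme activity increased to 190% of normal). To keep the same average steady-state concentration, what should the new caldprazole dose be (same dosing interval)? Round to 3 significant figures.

144 mg

CYP2E1: 0.49 × 1.9 = 0.931
Other: 0.51 (unchanged)
CL_new/CL_old = 0.931 + 0.51 = 1.441.
Css,avg = (dose rate)/CL, so holding Css fixed requires dose ∝ CL: 100 × 1.441 = 144 mg.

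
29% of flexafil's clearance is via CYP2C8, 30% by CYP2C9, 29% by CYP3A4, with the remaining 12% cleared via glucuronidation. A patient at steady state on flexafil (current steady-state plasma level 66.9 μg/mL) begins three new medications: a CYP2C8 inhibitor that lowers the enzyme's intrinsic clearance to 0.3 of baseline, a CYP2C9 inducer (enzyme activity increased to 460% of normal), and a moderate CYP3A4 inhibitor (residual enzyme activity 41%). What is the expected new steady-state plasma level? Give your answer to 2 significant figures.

39 μg/mL

CYP2C8: 0.29 × 0.3 = 0.087
CYP2C9: 0.3 × 4.6 = 1.38
CYP3A4: 0.29 × 0.41 = 0.1189
Other: 0.12 (unchanged)
New clearance relative to baseline: 0.087 + 1.38 + 0.1189 + 0.12 = 1.7059.
New steady-state plasma level = 66.9 / 1.7059 = 39 μg/mL (concentration scales inversely with clearance).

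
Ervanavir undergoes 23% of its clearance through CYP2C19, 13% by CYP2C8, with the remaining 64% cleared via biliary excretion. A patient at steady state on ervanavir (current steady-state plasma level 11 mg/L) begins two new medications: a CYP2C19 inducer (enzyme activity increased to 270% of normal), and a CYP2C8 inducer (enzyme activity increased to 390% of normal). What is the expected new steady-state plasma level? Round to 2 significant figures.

CYP2C19: 0.23 × 2.7 = 0.621
CYP2C8: 0.13 × 3.9 = 0.507
Other: 0.64 (unchanged)
CL_new/CL_old = 0.621 + 0.507 + 0.64 = 1.768.
Steady-state plasma level ∝ 1/CL: new value = 11 / 1.768 = 6.2 mg/L.

6.2 mg/L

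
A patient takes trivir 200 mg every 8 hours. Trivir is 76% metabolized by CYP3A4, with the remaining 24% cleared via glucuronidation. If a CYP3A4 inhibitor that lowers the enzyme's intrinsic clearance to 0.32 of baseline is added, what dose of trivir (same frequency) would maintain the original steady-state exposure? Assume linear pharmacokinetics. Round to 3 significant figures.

96.6 mg

CYP3A4: 0.76 × 0.32 = 0.2432
Other: 0.24 (unchanged)
New clearance relative to baseline: 0.2432 + 0.24 = 0.4832.
To maintain the same steady-state level, dose must scale with clearance: new dose = 200 × 0.4832 = 96.6 mg.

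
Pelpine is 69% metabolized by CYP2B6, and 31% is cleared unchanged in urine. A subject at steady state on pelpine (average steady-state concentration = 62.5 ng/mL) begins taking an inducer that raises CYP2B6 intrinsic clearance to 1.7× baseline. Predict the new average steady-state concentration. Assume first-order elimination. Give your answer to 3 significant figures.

42.1 ng/mL

The CYP2B6 pathway (69% of clearance) is boosted to 1.7× activity: 0.69 × 1.7 = 1.173.
Non-CYP routes (31%) are unchanged.
CL_new/CL_old = 1.173 + 0.31 = 1.483.
With dosing unchanged, average steady-state concentration scales as 1/CL: 62.5 / 1.483 = 42.1 ng/mL.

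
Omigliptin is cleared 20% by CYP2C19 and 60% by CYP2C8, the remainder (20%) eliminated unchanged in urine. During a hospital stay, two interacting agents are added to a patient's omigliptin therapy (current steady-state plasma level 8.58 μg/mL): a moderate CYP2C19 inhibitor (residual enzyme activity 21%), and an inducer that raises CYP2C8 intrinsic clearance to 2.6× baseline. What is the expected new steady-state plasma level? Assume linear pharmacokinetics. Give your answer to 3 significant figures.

The CYP2C19 pathway (20% of clearance) falls to 0.21× activity: 0.2 × 0.21 = 0.042.
The CYP2C8 pathway (60% of clearance) is boosted to 2.6× activity: 0.6 × 2.6 = 1.56.
Non-CYP routes (20%) are unchanged.
Relative clearance = 0.042 + 1.56 + 0.2 = 1.802.
Dividing the baseline by the relative clearance: 8.58 / 1.802 = 4.76 μg/mL.

4.76 μg/mL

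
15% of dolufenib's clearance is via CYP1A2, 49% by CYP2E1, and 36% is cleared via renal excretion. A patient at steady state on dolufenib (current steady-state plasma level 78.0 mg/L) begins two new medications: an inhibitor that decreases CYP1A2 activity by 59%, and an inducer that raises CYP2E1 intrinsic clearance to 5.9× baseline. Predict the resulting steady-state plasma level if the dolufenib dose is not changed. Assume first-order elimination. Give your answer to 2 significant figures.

The CYP1A2 pathway (15% of clearance) is reduced to 0.41× activity: 0.15 × 0.41 = 0.0615.
The CYP2E1 pathway (49% of clearance) increases to 5.9× activity: 0.49 × 5.9 = 2.891.
The remaining 36% of clearance is unaffected.
Relative clearance = 0.0615 + 2.891 + 0.36 = 3.3125.
New steady-state plasma level = 78.0 / 3.3125 = 24 mg/L (concentration scales inversely with clearance).

24 mg/L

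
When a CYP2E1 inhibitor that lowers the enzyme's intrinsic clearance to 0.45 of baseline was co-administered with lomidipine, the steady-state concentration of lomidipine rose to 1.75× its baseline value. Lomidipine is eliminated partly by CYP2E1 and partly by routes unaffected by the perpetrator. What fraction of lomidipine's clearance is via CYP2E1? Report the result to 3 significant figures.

Call the CYP2E1 fraction fm. After the interaction, CL_new/CL_old = fm × 0.45 + (1 − fm).
Steady-state concentration ratio = 1 / (new CL fraction), so new CL fraction = 1 / 1.75 = 0.5714.
fm × 0.45 + 1 − fm = 0.5714  ⇒  fm × (0.45 − 1) = −0.4286  ⇒  fm = 0.779.

0.779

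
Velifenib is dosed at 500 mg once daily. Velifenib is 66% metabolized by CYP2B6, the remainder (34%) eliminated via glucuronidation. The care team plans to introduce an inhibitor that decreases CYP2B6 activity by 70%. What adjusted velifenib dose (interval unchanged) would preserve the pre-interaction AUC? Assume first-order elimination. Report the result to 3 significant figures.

269 mg

The CYP2B6 pathway (66% of clearance) drops to 0.3× activity: 0.66 × 0.3 = 0.198.
The remaining 34% of clearance is unaffected.
Relative clearance = 0.198 + 0.34 = 0.538.
Exposure is unchanged when dose changes in proportion to clearance. New dose = 500 mg × 0.538 = 269 mg.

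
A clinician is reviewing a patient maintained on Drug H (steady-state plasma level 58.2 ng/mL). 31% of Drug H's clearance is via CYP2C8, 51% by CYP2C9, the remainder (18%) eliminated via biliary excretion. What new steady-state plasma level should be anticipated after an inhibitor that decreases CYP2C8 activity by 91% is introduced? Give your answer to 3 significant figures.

CYP2C8: 0.31 × 0.09 = 0.0279
CYP2C9: 0.51 (unchanged)
Other: 0.18 (unchanged)
CL_new/CL_old = 0.0279 + 0.51 + 0.18 = 0.7179.
With dosing unchanged, steady-state plasma level scales as 1/CL: 58.2 / 0.7179 = 81.1 ng/mL.

81.1 ng/mL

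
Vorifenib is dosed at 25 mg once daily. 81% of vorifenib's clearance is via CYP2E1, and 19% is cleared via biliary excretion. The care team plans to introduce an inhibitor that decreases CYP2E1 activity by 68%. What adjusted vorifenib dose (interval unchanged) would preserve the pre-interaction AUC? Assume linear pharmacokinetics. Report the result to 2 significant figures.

11 mg

CYP2E1: 0.81 × 0.32 = 0.2592
Other: 0.19 (unchanged)
Relative clearance = 0.2592 + 0.19 = 0.4492.
To maintain the same steady-state level, dose must scale with clearance: new dose = 25 × 0.4492 = 11 mg.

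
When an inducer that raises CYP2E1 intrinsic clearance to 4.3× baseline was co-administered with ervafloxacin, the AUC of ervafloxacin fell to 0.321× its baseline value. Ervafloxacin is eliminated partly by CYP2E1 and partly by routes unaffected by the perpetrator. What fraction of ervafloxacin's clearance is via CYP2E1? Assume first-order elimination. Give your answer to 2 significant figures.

Write x for the fraction cleared via CYP2E1. The observed AUC change means clearance rose to 1/0.321 = 3.115 of baseline.
Setting x·4.3 + (1 − x) = 3.115 and solving: x = (3.115 − 1)/(4.3 − 1) = 0.64.

0.64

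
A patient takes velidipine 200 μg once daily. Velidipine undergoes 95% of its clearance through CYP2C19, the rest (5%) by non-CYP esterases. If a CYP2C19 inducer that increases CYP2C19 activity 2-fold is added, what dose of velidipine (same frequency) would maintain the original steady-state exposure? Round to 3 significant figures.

CYP2C19: 0.95 × 2 = 1.9
Other: 0.05 (unchanged)
Relative clearance = 1.9 + 0.05 = 1.95.
To maintain the same steady-state level, dose must scale with clearance: new dose = 200 × 1.95 = 390 μg.

390 μg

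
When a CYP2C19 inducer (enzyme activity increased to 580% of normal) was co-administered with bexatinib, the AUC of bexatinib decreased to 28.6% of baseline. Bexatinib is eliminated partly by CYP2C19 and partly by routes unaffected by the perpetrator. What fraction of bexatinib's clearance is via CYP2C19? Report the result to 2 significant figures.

Write x for the fraction cleared via CYP2C19. The observed AUC change means clearance rose to 1/0.286 = 3.497 of baseline.
Setting x·5.8 + (1 − x) = 3.497 and solving: x = (3.497 − 1)/(5.8 − 1) = 0.52.

0.52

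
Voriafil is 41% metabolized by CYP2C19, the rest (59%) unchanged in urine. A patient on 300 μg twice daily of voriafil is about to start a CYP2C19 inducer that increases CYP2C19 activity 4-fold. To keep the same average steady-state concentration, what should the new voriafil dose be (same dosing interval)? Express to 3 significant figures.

669 μg

The CYP2C19 pathway (41% of clearance) rises to 4× activity: 0.41 × 4 = 1.64.
The remaining 59% of clearance is unaffected.
CL_new/CL_old = 1.64 + 0.59 = 2.23.
Exposure is unchanged when dose changes in proportion to clearance. New dose = 300 μg × 2.23 = 669 μg.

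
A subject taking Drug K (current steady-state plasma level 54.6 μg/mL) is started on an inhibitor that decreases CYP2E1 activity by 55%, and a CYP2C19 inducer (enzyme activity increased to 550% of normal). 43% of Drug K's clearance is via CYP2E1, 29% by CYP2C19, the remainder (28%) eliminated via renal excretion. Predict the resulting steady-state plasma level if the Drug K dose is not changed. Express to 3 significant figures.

CYP2E1: 0.43 × 0.45 = 0.1935
CYP2C19: 0.29 × 5.5 = 1.595
Other: 0.28 (unchanged)
New clearance relative to baseline: 0.1935 + 1.595 + 0.28 = 2.0685.
Dividing the baseline by the relative clearance: 54.6 / 2.0685 = 26.4 μg/mL.

26.4 μg/mL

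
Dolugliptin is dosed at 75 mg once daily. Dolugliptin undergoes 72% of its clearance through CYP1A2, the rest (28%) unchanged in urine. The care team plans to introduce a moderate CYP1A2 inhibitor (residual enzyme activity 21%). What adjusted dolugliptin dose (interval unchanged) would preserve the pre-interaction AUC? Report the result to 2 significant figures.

CYP1A2: 0.72 × 0.21 = 0.1512
Other: 0.28 (unchanged)
Relative clearance = 0.1512 + 0.28 = 0.4312.
Css,avg = (dose rate)/CL, so holding Css fixed requires dose ∝ CL: 75 × 0.4312 = 32 mg.

32 mg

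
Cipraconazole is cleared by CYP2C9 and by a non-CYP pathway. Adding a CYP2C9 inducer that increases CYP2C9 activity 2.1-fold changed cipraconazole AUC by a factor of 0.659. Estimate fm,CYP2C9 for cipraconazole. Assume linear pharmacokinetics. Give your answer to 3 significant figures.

0.470

CL'/CL = 1 / 0.659 = 1.517
2.1·fm + (1 − fm) = 1.517
fm = (1.517 − 1) / (2.1 − 1) = 0.470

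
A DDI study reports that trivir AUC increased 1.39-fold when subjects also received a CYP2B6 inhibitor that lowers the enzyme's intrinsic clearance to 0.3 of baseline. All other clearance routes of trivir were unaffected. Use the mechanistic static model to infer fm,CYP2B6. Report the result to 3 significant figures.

0.401

Write x for the fraction cleared via CYP2B6. The observed AUC change means clearance fell to 1/1.39 = 0.7194 of baseline.
Setting x·0.3 + (1 − x) = 0.7194 and solving: x = (0.7194 − 1)/(0.3 − 1) = 0.401.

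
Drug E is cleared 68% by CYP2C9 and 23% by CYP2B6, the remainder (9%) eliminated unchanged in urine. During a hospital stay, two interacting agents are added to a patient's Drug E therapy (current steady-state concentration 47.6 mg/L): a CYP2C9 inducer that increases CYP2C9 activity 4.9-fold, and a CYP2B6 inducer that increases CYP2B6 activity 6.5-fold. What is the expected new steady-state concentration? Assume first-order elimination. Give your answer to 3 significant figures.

CYP2C9: 0.68 × 4.9 = 3.332
CYP2B6: 0.23 × 6.5 = 1.495
Other: 0.09 (unchanged)
Relative clearance = 3.332 + 1.495 + 0.09 = 4.917.
Steady-state concentration ∝ 1/CL: new value = 47.6 / 4.917 = 9.68 mg/L.

9.68 mg/L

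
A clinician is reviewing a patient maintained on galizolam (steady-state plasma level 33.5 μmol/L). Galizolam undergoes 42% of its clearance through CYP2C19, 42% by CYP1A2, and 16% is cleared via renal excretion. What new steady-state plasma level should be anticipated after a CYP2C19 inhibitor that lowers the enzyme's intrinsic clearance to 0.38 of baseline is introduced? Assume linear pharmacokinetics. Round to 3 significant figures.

45.3 μmol/L

The CYP2C19 pathway (42% of clearance) falls to 0.38× activity: 0.42 × 0.38 = 0.1596.
CYP1A2 (42%) and the residual 16% are unaffected.
CL_new/CL_old = 0.1596 + 0.42 + 0.16 = 0.7396.
Steady-state plasma level ∝ 1/CL, so new value = 33.5 / 0.7396 = 45.3 μmol/L.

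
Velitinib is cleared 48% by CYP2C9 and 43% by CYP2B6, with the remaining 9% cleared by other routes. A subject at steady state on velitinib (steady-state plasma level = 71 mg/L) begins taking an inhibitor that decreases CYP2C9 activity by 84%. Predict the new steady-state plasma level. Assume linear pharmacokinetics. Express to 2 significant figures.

1.2 × 10² mg/L

The CYP2C9 pathway (48% of clearance) drops to 0.16× activity: 0.48 × 0.16 = 0.0768.
CYP2B6 (43%) and the residual 9% are unaffected.
Relative clearance = 0.0768 + 0.43 + 0.09 = 0.5968.
New steady-state plasma level = baseline ÷ relative clearance = 71 / 0.5968 = 1.2 × 10² mg/L.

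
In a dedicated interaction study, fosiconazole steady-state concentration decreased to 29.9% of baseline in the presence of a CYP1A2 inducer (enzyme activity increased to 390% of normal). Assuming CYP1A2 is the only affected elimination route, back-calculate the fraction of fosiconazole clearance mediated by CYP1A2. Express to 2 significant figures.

0.81

Let fm be the CYP1A2 fraction. New clearance relative to baseline = fm × 3.9 + (1 − fm).
Steady-state concentration ratio = 1 / (new CL fraction), so new CL fraction = 1 / 0.299 = 3.344.
fm × 3.9 + 1 − fm = 3.344  ⇒  fm × (3.9 − 1) = 2.344  ⇒  fm = 0.81.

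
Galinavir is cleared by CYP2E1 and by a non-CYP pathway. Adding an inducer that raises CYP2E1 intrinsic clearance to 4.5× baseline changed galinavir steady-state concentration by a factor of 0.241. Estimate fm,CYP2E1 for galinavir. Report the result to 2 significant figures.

CL'/CL = 1 / 0.241 = 4.149
4.5·fm + (1 − fm) = 4.149
fm = (4.149 − 1) / (4.5 − 1) = 0.90

0.90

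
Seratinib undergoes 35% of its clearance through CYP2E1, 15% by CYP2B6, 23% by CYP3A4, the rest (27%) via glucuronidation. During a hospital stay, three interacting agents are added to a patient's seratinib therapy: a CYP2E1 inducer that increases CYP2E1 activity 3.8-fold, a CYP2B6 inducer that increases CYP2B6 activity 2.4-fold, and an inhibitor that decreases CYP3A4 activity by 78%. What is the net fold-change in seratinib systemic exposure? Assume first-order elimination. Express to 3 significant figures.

The CYP2E1 pathway (35% of clearance) rises to 3.8× activity: 0.35 × 3.8 = 1.33.
The CYP2B6 pathway (15% of clearance) is boosted to 2.4× activity: 0.15 × 2.4 = 0.36.
The CYP3A4 pathway (23% of clearance) falls to 0.22× activity: 0.23 × 0.22 = 0.0506.
The remaining 27% of clearance is unaffected.
New clearance relative to baseline: 1.33 + 0.36 + 0.0506 + 0.27 = 2.0106.
Net systemic exposure ratio = 1 / 2.0106 = 0.497.

0.497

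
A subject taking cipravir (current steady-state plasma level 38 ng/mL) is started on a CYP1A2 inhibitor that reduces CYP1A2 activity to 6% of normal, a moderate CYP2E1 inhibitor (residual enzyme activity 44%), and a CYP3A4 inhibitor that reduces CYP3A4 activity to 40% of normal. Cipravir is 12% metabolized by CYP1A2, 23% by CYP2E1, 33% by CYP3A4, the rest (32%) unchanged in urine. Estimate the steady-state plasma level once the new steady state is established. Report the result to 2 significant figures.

68 ng/mL

The CYP1A2 pathway (12% of clearance) drops to 0.06× activity: 0.12 × 0.06 = 0.0072.
The CYP2E1 pathway (23% of clearance) drops to 0.44× activity: 0.23 × 0.44 = 0.1012.
The CYP3A4 pathway (33% of clearance) is reduced to 0.4× activity: 0.33 × 0.4 = 0.132.
Non-CYP routes (32%) are unchanged.
New clearance relative to baseline: 0.0072 + 0.1012 + 0.132 + 0.32 = 0.5604.
Steady-state plasma level ∝ 1/CL: new value = 38 / 0.5604 = 68 ng/mL.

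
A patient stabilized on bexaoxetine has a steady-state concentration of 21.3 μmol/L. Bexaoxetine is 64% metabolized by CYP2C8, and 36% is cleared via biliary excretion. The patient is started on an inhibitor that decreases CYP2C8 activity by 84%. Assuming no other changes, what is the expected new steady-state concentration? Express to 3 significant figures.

The CYP2C8 pathway (64% of clearance) is reduced to 0.16× activity: 0.64 × 0.16 = 0.1024.
Non-CYP routes (36%) are unchanged.
New clearance relative to baseline: 0.1024 + 0.36 = 0.4624.
New steady-state concentration = baseline ÷ relative clearance = 21.3 / 0.4624 = 46.1 μmol/L.

46.1 μmol/L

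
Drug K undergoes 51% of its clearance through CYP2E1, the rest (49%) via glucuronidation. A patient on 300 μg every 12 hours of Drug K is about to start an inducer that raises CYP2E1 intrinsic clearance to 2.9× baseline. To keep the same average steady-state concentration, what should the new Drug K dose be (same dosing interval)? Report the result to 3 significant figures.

The CYP2E1 pathway (51% of clearance) rises to 2.9× activity: 0.51 × 2.9 = 1.479.
Non-CYP routes (49%) are unchanged.
Relative clearance = 1.479 + 0.49 = 1.969.
Css,avg = (dose rate)/CL, so holding Css fixed requires dose ∝ CL: 300 × 1.969 = 591 μg.

591 μg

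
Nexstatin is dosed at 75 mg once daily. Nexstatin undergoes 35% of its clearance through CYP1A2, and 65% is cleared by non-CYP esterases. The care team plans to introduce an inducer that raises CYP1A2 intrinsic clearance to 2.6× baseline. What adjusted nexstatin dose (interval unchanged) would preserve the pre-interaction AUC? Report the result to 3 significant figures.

CYP1A2: 0.35 × 2.6 = 0.91
Other: 0.65 (unchanged)
New clearance relative to baseline: 0.91 + 0.65 = 1.56.
To maintain the same steady-state level, dose must scale with clearance: new dose = 75 × 1.56 = 117 mg.

117 mg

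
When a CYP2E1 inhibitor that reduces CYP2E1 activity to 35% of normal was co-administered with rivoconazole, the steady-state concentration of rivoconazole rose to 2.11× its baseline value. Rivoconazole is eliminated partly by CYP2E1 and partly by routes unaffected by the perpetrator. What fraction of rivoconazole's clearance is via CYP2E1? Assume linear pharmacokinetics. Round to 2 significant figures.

Call the CYP2E1 fraction fm. After the interaction, CL_new/CL_old = fm × 0.35 + (1 − fm).
Steady-state concentration ratio = 1 / (new CL fraction), so new CL fraction = 1 / 2.11 = 0.4739.
fm × 0.35 + 1 − fm = 0.4739  ⇒  fm × (0.35 − 1) = −0.5261  ⇒  fm = 0.81.

0.81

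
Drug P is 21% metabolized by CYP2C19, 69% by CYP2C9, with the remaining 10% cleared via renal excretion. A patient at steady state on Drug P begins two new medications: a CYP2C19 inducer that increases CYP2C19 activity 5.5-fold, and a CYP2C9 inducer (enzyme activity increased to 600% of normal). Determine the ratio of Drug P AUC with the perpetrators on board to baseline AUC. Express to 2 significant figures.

0.19

CYP2C19: 0.21 × 5.5 = 1.155
CYP2C9: 0.69 × 6 = 4.14
Other: 0.1 (unchanged)
New clearance relative to baseline: 1.155 + 4.14 + 0.1 = 5.395.
Net AUC ratio = 1 / 5.395 = 0.19.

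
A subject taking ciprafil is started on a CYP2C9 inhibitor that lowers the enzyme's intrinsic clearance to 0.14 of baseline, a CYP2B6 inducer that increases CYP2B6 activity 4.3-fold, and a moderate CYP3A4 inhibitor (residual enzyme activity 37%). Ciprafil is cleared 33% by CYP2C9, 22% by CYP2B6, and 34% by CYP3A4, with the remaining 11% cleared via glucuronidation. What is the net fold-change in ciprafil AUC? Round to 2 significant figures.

CYP2C9: 0.33 × 0.14 = 0.0462
CYP2B6: 0.22 × 4.3 = 0.946
CYP3A4: 0.34 × 0.37 = 0.1258
Other: 0.11 (unchanged)
CL_new/CL_old = 0.0462 + 0.946 + 0.1258 + 0.11 = 1.228.
Net AUC ratio = 1 / 1.228 = 0.81.

0.81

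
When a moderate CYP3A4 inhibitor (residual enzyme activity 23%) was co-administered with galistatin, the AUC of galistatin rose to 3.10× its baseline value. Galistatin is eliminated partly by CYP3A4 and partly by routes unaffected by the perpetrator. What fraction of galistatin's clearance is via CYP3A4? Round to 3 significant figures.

0.880

CL'/CL = 1 / 3.10 = 0.3226
0.23·fm + (1 − fm) = 0.3226
fm = (0.3226 − 1) / (0.23 − 1) = 0.880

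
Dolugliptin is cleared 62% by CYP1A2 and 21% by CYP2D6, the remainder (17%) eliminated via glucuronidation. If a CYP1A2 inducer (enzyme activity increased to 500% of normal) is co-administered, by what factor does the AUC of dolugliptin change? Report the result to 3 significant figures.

The CYP1A2 pathway (62% of clearance) increases to 5× activity: 0.62 × 5 = 3.1.
CYP2D6 (21%) and the residual 17% are unaffected.
Relative clearance = 3.1 + 0.21 + 0.17 = 3.48.
AUC is inversely proportional to clearance, so the fold-change is 1 / 3.48 = 0.287.

0.287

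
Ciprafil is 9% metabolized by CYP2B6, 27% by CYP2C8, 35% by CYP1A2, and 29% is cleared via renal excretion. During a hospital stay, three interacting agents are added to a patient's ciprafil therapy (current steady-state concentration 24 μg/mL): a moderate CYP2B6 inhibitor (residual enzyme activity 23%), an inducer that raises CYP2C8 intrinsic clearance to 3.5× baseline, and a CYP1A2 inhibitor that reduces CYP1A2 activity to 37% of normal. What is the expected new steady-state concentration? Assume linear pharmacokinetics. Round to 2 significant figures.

The CYP2B6 pathway (9% of clearance) drops to 0.23× activity: 0.09 × 0.23 = 0.0207.
The CYP2C8 pathway (27% of clearance) increases to 3.5× activity: 0.27 × 3.5 = 0.945.
The CYP1A2 pathway (35% of clearance) falls to 0.37× activity: 0.35 × 0.37 = 0.1295.
The remaining 29% of clearance is unaffected.
New clearance relative to baseline: 0.0207 + 0.945 + 0.1295 + 0.29 = 1.3852.
Dividing the baseline by the relative clearance: 24 / 1.3852 = 17 μg/mL.

17 μg/mL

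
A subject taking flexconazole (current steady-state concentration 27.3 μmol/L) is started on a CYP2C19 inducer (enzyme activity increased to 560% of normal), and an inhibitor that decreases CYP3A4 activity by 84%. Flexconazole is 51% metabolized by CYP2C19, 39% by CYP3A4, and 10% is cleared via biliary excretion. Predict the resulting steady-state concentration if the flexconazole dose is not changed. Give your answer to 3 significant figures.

9.04 μmol/L

The CYP2C19 pathway (51% of clearance) is boosted to 5.6× activity: 0.51 × 5.6 = 2.856.
The CYP3A4 pathway (39% of clearance) is reduced to 0.16× activity: 0.39 × 0.16 = 0.0624.
The remaining 10% of clearance is unaffected.
New clearance relative to baseline: 2.856 + 0.0624 + 0.1 = 3.0184.
New steady-state concentration = 27.3 / 3.0184 = 9.04 μmol/L (concentration scales inversely with clearance).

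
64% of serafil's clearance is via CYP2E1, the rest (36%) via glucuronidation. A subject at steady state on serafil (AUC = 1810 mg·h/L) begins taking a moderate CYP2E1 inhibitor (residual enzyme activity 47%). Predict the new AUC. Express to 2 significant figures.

CYP2E1: 0.64 × 0.47 = 0.3008
Other: 0.36 (unchanged)
CL_new/CL_old = 0.3008 + 0.36 = 0.6608.
AUC ∝ 1/CL, so new value = 1810 / 0.6608 = 2.7 × 10³ mg·h/L.

2.7 × 10³ mg·h/L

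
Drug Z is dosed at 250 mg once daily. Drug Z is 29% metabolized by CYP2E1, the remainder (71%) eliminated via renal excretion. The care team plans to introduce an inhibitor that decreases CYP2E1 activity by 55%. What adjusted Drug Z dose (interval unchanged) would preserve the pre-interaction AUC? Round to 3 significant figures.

210 mg

The CYP2E1 pathway (29% of clearance) drops to 0.45× activity: 0.29 × 0.45 = 0.1305.
Non-CYP routes (71%) are unchanged.
CL_new/CL_old = 0.1305 + 0.71 = 0.8405.
Css,avg = (dose rate)/CL, so holding Css fixed requires dose ∝ CL: 250 × 0.8405 = 210 mg.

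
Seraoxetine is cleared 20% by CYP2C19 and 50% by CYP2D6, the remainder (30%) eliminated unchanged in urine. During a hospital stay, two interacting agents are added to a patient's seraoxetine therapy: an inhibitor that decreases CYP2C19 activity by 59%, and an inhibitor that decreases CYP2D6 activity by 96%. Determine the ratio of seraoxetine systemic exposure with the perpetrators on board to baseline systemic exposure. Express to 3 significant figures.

2.49

The CYP2C19 pathway (20% of clearance) drops to 0.41× activity: 0.2 × 0.41 = 0.082.
The CYP2D6 pathway (50% of clearance) falls to 0.04× activity: 0.5 × 0.04 = 0.02.
The remaining 30% of clearance is unaffected.
CL_new/CL_old = 0.082 + 0.02 + 0.3 = 0.402.
Net systemic exposure ratio = 1 / 0.402 = 2.49.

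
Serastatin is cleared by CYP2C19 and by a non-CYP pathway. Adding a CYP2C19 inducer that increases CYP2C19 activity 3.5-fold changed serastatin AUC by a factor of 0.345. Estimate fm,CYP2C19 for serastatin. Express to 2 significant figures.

CL'/CL = 1 / 0.345 = 2.899
3.5·fm + (1 − fm) = 2.899
fm = (2.899 − 1) / (3.5 − 1) = 0.76

0.76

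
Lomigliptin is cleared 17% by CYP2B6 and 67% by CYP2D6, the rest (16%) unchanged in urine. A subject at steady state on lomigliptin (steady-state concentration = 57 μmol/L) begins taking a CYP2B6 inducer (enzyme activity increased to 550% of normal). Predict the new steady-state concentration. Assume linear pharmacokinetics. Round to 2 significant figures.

CYP2B6: 0.17 × 5.5 = 0.935
CYP2D6: 0.67 (unchanged)
Other: 0.16 (unchanged)
Relative clearance = 0.935 + 0.67 + 0.16 = 1.765.
Steady-state concentration ∝ 1/CL, so new value = 57 / 1.765 = 32 μmol/L.

32 μmol/L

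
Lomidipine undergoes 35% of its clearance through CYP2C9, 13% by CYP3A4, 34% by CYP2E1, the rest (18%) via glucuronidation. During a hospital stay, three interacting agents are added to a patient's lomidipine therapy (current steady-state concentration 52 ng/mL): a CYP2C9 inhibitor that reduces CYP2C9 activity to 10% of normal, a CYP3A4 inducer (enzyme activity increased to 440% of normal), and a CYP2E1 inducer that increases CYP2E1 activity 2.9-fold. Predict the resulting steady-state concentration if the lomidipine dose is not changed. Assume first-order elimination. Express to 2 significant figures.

CYP2C9: 0.35 × 0.1 = 0.035
CYP3A4: 0.13 × 4.4 = 0.572
CYP2E1: 0.34 × 2.9 = 0.986
Other: 0.18 (unchanged)
New clearance relative to baseline: 0.035 + 0.572 + 0.986 + 0.18 = 1.773.
Steady-state concentration ∝ 1/CL: new value = 52 / 1.773 = 29 ng/mL.

29 ng/mL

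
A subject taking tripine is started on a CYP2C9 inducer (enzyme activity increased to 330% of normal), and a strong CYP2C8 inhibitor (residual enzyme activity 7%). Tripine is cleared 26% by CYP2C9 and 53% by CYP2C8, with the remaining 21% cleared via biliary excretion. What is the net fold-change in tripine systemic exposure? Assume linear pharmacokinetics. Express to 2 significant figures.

CYP2C9: 0.26 × 3.3 = 0.858
CYP2C8: 0.53 × 0.07 = 0.0371
Other: 0.21 (unchanged)
CL_new/CL_old = 0.858 + 0.0371 + 0.21 = 1.1051.
Net systemic exposure ratio = 1 / 1.1051 = 0.90.

0.90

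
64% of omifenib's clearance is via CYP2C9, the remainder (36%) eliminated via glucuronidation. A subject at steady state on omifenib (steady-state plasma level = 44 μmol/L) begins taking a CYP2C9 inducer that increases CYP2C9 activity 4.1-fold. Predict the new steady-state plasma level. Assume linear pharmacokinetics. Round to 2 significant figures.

15 μmol/L

CYP2C9: 0.64 × 4.1 = 2.624
Other: 0.36 (unchanged)
New clearance relative to baseline: 2.624 + 0.36 = 2.984.
New steady-state plasma level = baseline ÷ relative clearance = 44 / 2.984 = 15 μmol/L.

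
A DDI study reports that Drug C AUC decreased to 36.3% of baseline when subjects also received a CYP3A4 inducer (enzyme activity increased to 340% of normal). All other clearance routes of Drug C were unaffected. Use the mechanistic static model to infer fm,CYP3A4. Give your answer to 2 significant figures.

0.73

Write x for the fraction cleared via CYP3A4. The observed AUC change means clearance rose to 1/0.363 = 2.755 of baseline.
Only the CYP3A4 route changed, so 2.755 = x·3.4 + (1 − x), giving x = 0.73.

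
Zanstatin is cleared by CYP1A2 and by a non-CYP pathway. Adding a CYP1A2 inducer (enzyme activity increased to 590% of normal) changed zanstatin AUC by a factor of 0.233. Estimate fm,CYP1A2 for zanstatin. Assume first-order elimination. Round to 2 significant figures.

Let x = fm,CYP1A2. Because AUC ∝ 1/CL, relative clearance rose to 1/0.233 = 4.292.
Only the CYP1A2 route changed, so 4.292 = x·5.9 + (1 − x), giving x = 0.67.

0.67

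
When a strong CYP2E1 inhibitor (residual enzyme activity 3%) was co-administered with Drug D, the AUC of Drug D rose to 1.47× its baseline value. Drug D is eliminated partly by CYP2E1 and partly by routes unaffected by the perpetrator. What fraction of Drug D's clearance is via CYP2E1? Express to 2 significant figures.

0.33

Write x for the fraction cleared via CYP2E1. The observed AUC change means clearance fell to 1/1.47 = 0.6803 of baseline.
Only the CYP2E1 route changed, so 0.6803 = x·0.03 + (1 − x), giving x = 0.33.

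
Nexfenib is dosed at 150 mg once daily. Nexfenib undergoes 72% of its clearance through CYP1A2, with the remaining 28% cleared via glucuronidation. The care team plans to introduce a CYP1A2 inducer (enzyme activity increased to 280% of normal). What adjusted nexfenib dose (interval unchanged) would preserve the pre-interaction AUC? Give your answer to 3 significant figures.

344 mg

The CYP1A2 pathway (72% of clearance) increases to 2.8× activity: 0.72 × 2.8 = 2.016.
The remaining 28% of clearance is unaffected.
New clearance relative to baseline: 2.016 + 0.28 = 2.296.
Exposure is unchanged when dose changes in proportion to clearance. New dose = 150 mg × 2.296 = 344 mg.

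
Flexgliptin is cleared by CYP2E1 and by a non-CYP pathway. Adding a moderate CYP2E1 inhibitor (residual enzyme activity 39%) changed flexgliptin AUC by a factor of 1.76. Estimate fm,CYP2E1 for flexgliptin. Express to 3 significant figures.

0.708

CL'/CL = 1 / 1.76 = 0.5682
0.39·fm + (1 − fm) = 0.5682
fm = (0.5682 − 1) / (0.39 − 1) = 0.708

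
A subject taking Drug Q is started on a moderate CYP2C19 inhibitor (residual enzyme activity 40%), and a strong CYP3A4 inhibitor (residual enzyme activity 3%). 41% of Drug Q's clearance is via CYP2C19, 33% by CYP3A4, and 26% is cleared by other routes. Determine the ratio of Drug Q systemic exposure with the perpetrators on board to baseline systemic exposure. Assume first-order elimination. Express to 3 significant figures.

2.30

CYP2C19: 0.41 × 0.4 = 0.164
CYP3A4: 0.33 × 0.03 = 0.0099
Other: 0.26 (unchanged)
CL_new/CL_old = 0.164 + 0.0099 + 0.26 = 0.4339.
Because systemic exposure varies inversely with clearance, the combined effect is 1 / 0.4339 = 2.30.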